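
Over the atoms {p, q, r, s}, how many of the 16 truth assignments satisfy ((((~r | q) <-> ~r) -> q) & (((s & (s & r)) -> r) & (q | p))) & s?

4

Initial set: {T (((((~r | q) <-> ~r) -> q) & (((s & (s & r)) -> r) & (q | p))) & s)}.
T (((((~r | q) <-> ~r) -> q) & (((s & (s & r)) -> r) & (q | p))) & s): α-rule — add T ((((~r | q) <-> ~r) -> q) & (((s & (s & r)) -> r) & (q | p))), T s.
T ((((~r | q) <-> ~r) -> q) & (((s & (s & r)) -> r) & (q | p))): α-rule — add T (((~r | q) <-> ~r) -> q), T (((s & (s & r)) -> r) & (q | p)).
T (((s & (s & r)) -> r) & (q | p)): α-rule — add T ((s & (s & r)) -> r), T (q | p).
T (((~r | q) <-> ~r) -> q): β-rule — branch into F ((~r | q) <-> ~r)  //  T q.
  branch 1 (add F ((~r | q) <-> ~r)):
    T ((s & (s & r)) -> r): β-rule — branch into F (s & (s & r))  //  T r.
      branch 1.1 (add F (s & (s & r))):
        T (q | p): β-rule — branch into T q  //  T p.
          branch 1.1.1 (add T q):
            F ((~r | q) <-> ~r): β-rule — branch into T (~r | q), F ~r  //  F (~r | q), T ~r.
              branch 1.1.1.1 (add T (~r | q), F ~r):
                F (s & (s & r)): β-rule — branch into F s  //  F (s & r).
                  branch 1.1.1.1.1 (add F s):
                    × closes — contains both s and ~s.
                  branch 1.1.1.1.2 (add F (s & r)):
                    T (~r | q): β-rule — branch into T ~r  //  T q.
                      branch 1.1.1.1.2.1 (add T ~r):
                        × closes — contains both r and ~r.
                      branch 1.1.1.1.2.2 (add T q):
                        F (s & r): β-rule — branch into F s  //  F r.
                          branch 1.1.1.1.2.2.1 (add F s):
                            × closes — contains both s and ~s.
                          branch 1.1.1.1.2.2.2 (add F r):
                            × closes — contains both r and ~r.
              branch 1.1.1.2 (add F (~r | q), T ~r):
                F (~r | q): α-rule — add F ~r, F q.
                × closes — contains both r and ~r.
          branch 1.1.2 (add T p):
            F ((~r | q) <-> ~r): β-rule — branch into T (~r | q), F ~r  //  F (~r | q), T ~r.
              branch 1.1.2.1 (add T (~r | q), F ~r):
                F (s & (s & r)): β-rule — branch into F s  //  F (s & r).
                  branch 1.1.2.1.1 (add F s):
                    × closes — contains both s and ~s.
                  branch 1.1.2.1.2 (add F (s & r)):
                    T (~r | q): β-rule — branch into T ~r  //  T q.
                      branch 1.1.2.1.2.1 (add T ~r):
                        × closes — contains both r and ~r.
                      branch 1.1.2.1.2.2 (add T q):
                        F (s & r): β-rule — branch into F s  //  F r.
                          branch 1.1.2.1.2.2.1 (add F s):
                            × closes — contains both s and ~s.
                          branch 1.1.2.1.2.2.2 (add F r):
                            × closes — contains both r and ~r.
              branch 1.1.2.2 (add F (~r | q), T ~r):
                F (~r | q): α-rule — add F ~r, F q.
                × closes — contains both r and ~r.
      branch 1.2 (add T r):
        T (q | p): β-rule — branch into T q  //  T p.
          branch 1.2.1 (add T q):
            F ((~r | q) <-> ~r): β-rule — branch into T (~r | q), F ~r  //  F (~r | q), T ~r.
              branch 1.2.1.1 (add T (~r | q), F ~r):
                T (~r | q): β-rule — branch into T ~r  //  T q.
                  branch 1.2.1.1.1 (add T ~r):
                    × closes — contains both r and ~r.
                  branch 1.2.1.1.2 (add T q):
                    ○ open, literals {q=T, r=T, s=T}.
              branch 1.2.1.2 (add F (~r | q), T ~r):
                × closes — contains both r and ~r.
          branch 1.2.2 (add T p):
            F ((~r | q) <-> ~r): β-rule — branch into T (~r | q), F ~r  //  F (~r | q), T ~r.
              branch 1.2.2.1 (add T (~r | q), F ~r):
                T (~r | q): β-rule — branch into T ~r  //  T q.
                  branch 1.2.2.1.1 (add T ~r):
                    × closes — contains both r and ~r.
                  branch 1.2.2.1.2 (add T q):
                    ○ open, literals {p=T, q=T, r=T, s=T}.
              branch 1.2.2.2 (add F (~r | q), T ~r):
                × closes — contains both r and ~r.
  branch 2 (add T q):
    T ((s & (s & r)) -> r): β-rule — branch into F (s & (s & r))  //  T r.
      branch 2.1 (add F (s & (s & r))):
        T (q | p): β-rule — branch into T q  //  T p.
          branch 2.1.1 (add T q):
            F (s & (s & r)): β-rule — branch into F s  //  F (s & r).
              branch 2.1.1.1 (add F s):
                × closes — contains both s and ~s.
              branch 2.1.1.2 (add F (s & r)):
                F (s & r): β-rule — branch into F s  //  F r.
                  branch 2.1.1.2.1 (add F s):
                    × closes — contains both s and ~s.
                  branch 2.1.1.2.2 (add F r):
                    ○ open, literals {q=T, r=F, s=T}.
          branch 2.1.2 (add T p):
            F (s & (s & r)): β-rule — branch into F s  //  F (s & r).
              branch 2.1.2.1 (add F s):
                × closes — contains both s and ~s.
              branch 2.1.2.2 (add F (s & r)):
                F (s & r): β-rule — branch into F s  //  F r.
                  branch 2.1.2.2.1 (add F s):
                    × closes — contains both s and ~s.
                  branch 2.1.2.2.2 (add F r):
                    ○ open, literals {p=T, q=T, r=F, s=T}.
      branch 2.2 (add T r):
        T (q | p): β-rule — branch into T q  //  T p.
          branch 2.2.1 (add T q):
            ○ open, literals {q=T, r=T, s=T}.
          branch 2.2.2 (add T p):
            ○ open, literals {p=T, q=T, r=T, s=T}.
18 branches closed, 6 open.
Each open branch fixes some atoms; the unmentioned ones are free. Counting distinct full assignments: branch {q=T, r=T, s=T} (p) contributes 2 new; branch {p=T, q=T, r=T, s=T} (none free) contributes 0 new; branch {q=T, r=F, s=T} (p) contributes 2 new; branch {p=T, q=T, r=F, s=T} (none free) contributes 0 new; branch {q=T, r=T, s=T} (p) contributes 0 new; branch {p=T, q=T, r=T, s=T} (none free) contributes 0 new. Total: 4.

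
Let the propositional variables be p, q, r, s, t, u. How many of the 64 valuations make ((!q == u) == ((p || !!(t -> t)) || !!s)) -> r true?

48

Initial set: {(((!q == u) == ((p || !!(t -> t)) || !!s)) -> r)}.
(((!q == u) == ((p || !!(t -> t)) || !!s)) -> r): β-rule — branch into !((!q == u) == ((p || !!(t -> t)) || !!s))  //  r.
  branch 1 (add !((!q == u) == ((p || !!(t -> t)) || !!s))):
    !((!q == u) == ((p || !!(t -> t)) || !!s)): β-rule — branch into (!q == u), !((p || !!(t -> t)) || !!s)  //  !(!q == u), ((p || !!(t -> t)) || !!s).
      branch 1.1 (add (!q == u), !((p || !!(t -> t)) || !!s)):
        !((p || !!(t -> t)) || !!s): α-rule — add !(p || !!(t -> t)), !!!s.
        !(p || !!(t -> t)): α-rule — add !p, !!!(t -> t).
        !!!s: drop double negation, giving !s.
        !!!(t -> t): drop double negation, giving !(t -> t).
        !(t -> t): α-rule — add t, !t.
        × closes — contains both t and !t.
      branch 1.2 (add !(!q == u), ((p || !!(t -> t)) || !!s)):
        !(!q == u): β-rule — branch into !q, !u  //  !!q, u.
          branch 1.2.1 (add !q, !u):
            ((p || !!(t -> t)) || !!s): β-rule — branch into (p || !!(t -> t))  //  !!s.
              branch 1.2.1.1 (add (p || !!(t -> t))):
                (p || !!(t -> t)): β-rule — branch into p  //  !!(t -> t).
                  branch 1.2.1.1.1 (add p):
                    ○ open, literals {p=T, q=F, u=F}.
                  branch 1.2.1.1.2 (add !!(t -> t)):
                    !!(t -> t): drop double negation, giving (t -> t).
                    (t -> t): β-rule — branch into !t  //  t.
                      branch 1.2.1.1.2.1 (add !t):
                        ○ open, literals {q=F, t=F, u=F}.
                      branch 1.2.1.1.2.2 (add t):
                        ○ open, literals {q=F, t=T, u=F}.
              branch 1.2.1.2 (add !!s):
                !!s: drop double negation, giving s.
                ○ open, literals {q=F, s=T, u=F}.
          branch 1.2.2 (add !!q, u):
            ((p || !!(t -> t)) || !!s): β-rule — branch into (p || !!(t -> t))  //  !!s.
              branch 1.2.2.1 (add (p || !!(t -> t))):
                (p || !!(t -> t)): β-rule — branch into p  //  !!(t -> t).
                  branch 1.2.2.1.1 (add p):
                    ○ open, literals {p=T, q=T, u=T}.
                  branch 1.2.2.1.2 (add !!(t -> t)):
                    !!(t -> t): drop double negation, giving (t -> t).
                    (t -> t): β-rule — branch into !t  //  t.
                      branch 1.2.2.1.2.1 (add !t):
                        ○ open, literals {q=T, t=F, u=T}.
                      branch 1.2.2.1.2.2 (add t):
                        ○ open, literals {q=T, t=T, u=T}.
              branch 1.2.2.2 (add !!s):
                !!s: drop double negation, giving s.
                ○ open, literals {q=T, s=T, u=T}.
  branch 2 (add r):
    ○ open, literals {r=T}.
1 branch closed, 9 open.
Each open branch fixes some atoms; the unmentioned ones are free. Counting distinct full assignments: branch {p=T, q=F, u=F} (r, s, t) contributes 8 new; branch {q=F, t=F, u=F} (p, r, s) contributes 4 new; branch {q=F, t=T, u=F} (p, r, s) contributes 4 new; branch {q=F, s=T, u=F} (p, r, t) contributes 0 new; branch {p=T, q=T, u=T} (r, s, t) contributes 8 new; branch {q=T, t=F, u=T} (p, r, s) contributes 4 new; branch {q=T, t=T, u=T} (p, r, s) contributes 4 new; branch {q=T, s=T, u=T} (p, r, t) contributes 0 new; branch {r=T} (p, q, s, t, u) contributes 16 new. Total: 48.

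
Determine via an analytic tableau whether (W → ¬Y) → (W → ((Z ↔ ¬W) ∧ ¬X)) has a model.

Initial set: {((W → ¬Y) → (W → ((Z ↔ ¬W) ∧ ¬X)))}.
((W → ¬Y) → (W → ((Z ↔ ¬W) ∧ ¬X))): β-rule — branch into ¬(W → ¬Y)  //  (W → ((Z ↔ ¬W) ∧ ¬X)).
  branch 1 (add ¬(W → ¬Y)):
    ¬(W → ¬Y): α-rule — add W, ¬¬Y.
    ○ open, literals {W=true, Y=true}.
  branch 2 (add (W → ((Z ↔ ¬W) ∧ ¬X))):
    (W → ((Z ↔ ¬W) ∧ ¬X)): β-rule — branch into ¬W  //  ((Z ↔ ¬W) ∧ ¬X).
      branch 2.1 (add ¬W):
        ○ open, literals {W=false}.
      branch 2.2 (add ((Z ↔ ¬W) ∧ ¬X)):
        ((Z ↔ ¬W) ∧ ¬X): α-rule — add (Z ↔ ¬W), ¬X.
        (Z ↔ ¬W): β-rule — branch into Z, ¬W  //  ¬Z, ¬¬W.
          branch 2.2.1 (add Z, ¬W):
            ○ open, literals {W=false, X=false, Z=true}.
          branch 2.2.2 (add ¬Z, ¬¬W):
            ○ open, literals {W=true, X=false, Z=false}.
0 branches closed, 4 open.
An open branch gives a satisfying assignment: W=true, Y=true.

Satisfiable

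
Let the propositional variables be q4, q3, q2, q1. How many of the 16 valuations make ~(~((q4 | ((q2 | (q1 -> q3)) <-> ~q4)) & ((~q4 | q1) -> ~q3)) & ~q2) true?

Initial set: {~(~((q4 | ((q2 | (q1 -> q3)) <-> ~q4)) & ((~q4 | q1) -> ~q3)) & ~q2)}.
~(~((q4 | ((q2 | (q1 -> q3)) <-> ~q4)) & ((~q4 | q1) -> ~q3)) & ~q2): β-rule — branch into ~~((q4 | ((q2 | (q1 -> q3)) <-> ~q4)) & ((~q4 | q1) -> ~q3))  //  ~~q2.
  branch 1 (add ~~((q4 | ((q2 | (q1 -> q3)) <-> ~q4)) & ((~q4 | q1) -> ~q3))):
    ~~((q4 | ((q2 | (q1 -> q3)) <-> ~q4)) & ((~q4 | q1) -> ~q3)): α-rule — add (q4 | ((q2 | (q1 -> q3)) <-> ~q4)), ((~q4 | q1) -> ~q3).
    (q4 | ((q2 | (q1 -> q3)) <-> ~q4)): β-rule — branch into q4  //  ((q2 | (q1 -> q3)) <-> ~q4).
      branch 1.1 (add q4):
        ((~q4 | q1) -> ~q3): β-rule — branch into ~(~q4 | q1)  //  ~q3.
          branch 1.1.1 (add ~(~q4 | q1)):
            ~(~q4 | q1): α-rule — add ~~q4, ~q1.
            ○ open, literals {q1=0, q4=1}.
          branch 1.1.2 (add ~q3):
            ○ open, literals {q3=0, q4=1}.
      branch 1.2 (add ((q2 | (q1 -> q3)) <-> ~q4)):
        ((~q4 | q1) -> ~q3): β-rule — branch into ~(~q4 | q1)  //  ~q3.
          branch 1.2.1 (add ~(~q4 | q1)):
            ~(~q4 | q1): α-rule — add ~~q4, ~q1.
            ((q2 | (q1 -> q3)) <-> ~q4): β-rule — branch into (q2 | (q1 -> q3)), ~q4  //  ~(q2 | (q1 -> q3)), ~~q4.
              branch 1.2.1.1 (add (q2 | (q1 -> q3)), ~q4):
                × closes — contains both q4 and ~q4.
              branch 1.2.1.2 (add ~(q2 | (q1 -> q3)), ~~q4):
                ~(q2 | (q1 -> q3)): α-rule — add ~q2, ~(q1 -> q3).
                ~(q1 -> q3): α-rule — add q1, ~q3.
                × closes — contains both q1 and ~q1.
          branch 1.2.2 (add ~q3):
            ((q2 | (q1 -> q3)) <-> ~q4): β-rule — branch into (q2 | (q1 -> q3)), ~q4  //  ~(q2 | (q1 -> q3)), ~~q4.
              branch 1.2.2.1 (add (q2 | (q1 -> q3)), ~q4):
                (q2 | (q1 -> q3)): β-rule — branch into q2  //  (q1 -> q3).
                  branch 1.2.2.1.1 (add q2):
                    ○ open, literals {q2=1, q3=0, q4=0}.
                  branch 1.2.2.1.2 (add (q1 -> q3)):
                    (q1 -> q3): β-rule — branch into ~q1  //  q3.
                      branch 1.2.2.1.2.1 (add ~q1):
                        ○ open, literals {q1=0, q3=0, q4=0}.
                      branch 1.2.2.1.2.2 (add q3):
                        × closes — contains both q3 and ~q3.
              branch 1.2.2.2 (add ~(q2 | (q1 -> q3)), ~~q4):
                ~(q2 | (q1 -> q3)): α-rule — add ~q2, ~(q1 -> q3).
                ~(q1 -> q3): α-rule — add q1, ~q3.
                ○ open, literals {q1=1, q2=0, q3=0, q4=1}.
  branch 2 (add ~~q2):
    ○ open, literals {q2=1}.
3 branches closed, 6 open.
Each open branch fixes some atoms; the unmentioned ones are free. Counting distinct full assignments: branch {q1=0, q4=1} (q3, q2) contributes 4 new; branch {q3=0, q4=1} (q2, q1) contributes 2 new; branch {q2=1, q3=0, q4=0} (q1) contributes 2 new; branch {q1=0, q3=0, q4=0} (q2) contributes 1 new; branch {q1=1, q2=0, q3=0, q4=1} (none free) contributes 0 new; branch {q2=1} (q4, q3, q1) contributes 3 new. Total: 12.

12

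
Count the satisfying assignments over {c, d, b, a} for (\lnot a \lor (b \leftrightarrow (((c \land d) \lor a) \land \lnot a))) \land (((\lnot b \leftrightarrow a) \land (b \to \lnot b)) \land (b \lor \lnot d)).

Initial set: {T ((\lnot a \lor (b \leftrightarrow (((c \land d) \lor a) \land \lnot a))) \land (((\lnot b \leftrightarrow a) \land (b \to \lnot b)) \land (b \lor \lnot d)))}.
T ((\lnot a \lor (b \leftrightarrow (((c \land d) \lor a) \land \lnot a))) \land (((\lnot b \leftrightarrow a) \land (b \to \lnot b)) \land (b \lor \lnot d))): α-rule — add T (\lnot a \lor (b \leftrightarrow (((c \land d) \lor a) \land \lnot a))), T (((\lnot b \leftrightarrow a) \land (b \to \lnot b)) \land (b \lor \lnot d)).
T (((\lnot b \leftrightarrow a) \land (b \to \lnot b)) \land (b \lor \lnot d)): α-rule — add T ((\lnot b \leftrightarrow a) \land (b \to \lnot b)), T (b \lor \lnot d).
T ((\lnot b \leftrightarrow a) \land (b \to \lnot b)): α-rule — add T (\lnot b \leftrightarrow a), T (b \to \lnot b).
T (\lnot a \lor (b \leftrightarrow (((c \land d) \lor a) \land \lnot a))): β-rule — branch into T \lnot a  //  T (b \leftrightarrow (((c \land d) \lor a) \land \lnot a)).
  branch 1 (add T \lnot a):
    T (b \lor \lnot d): β-rule — branch into T b  //  T \lnot d.
      branch 1.1 (add T b):
        T (\lnot b \leftrightarrow a): β-rule — branch into T \lnot b, T a  //  F \lnot b, F a.
          branch 1.1.1 (add T \lnot b, T a):
            × closes — contains both b and \lnot b.
          branch 1.1.2 (add F \lnot b, F a):
            T (b \to \lnot b): β-rule — branch into F b  //  T \lnot b.
              branch 1.1.2.1 (add F b):
                × closes — contains both b and \lnot b.
              branch 1.1.2.2 (add T \lnot b):
                × closes — contains both b and \lnot b.
      branch 1.2 (add T \lnot d):
        T (\lnot b \leftrightarrow a): β-rule — branch into T \lnot b, T a  //  F \lnot b, F a.
          branch 1.2.1 (add T \lnot b, T a):
            × closes — contains both a and \lnot a.
          branch 1.2.2 (add F \lnot b, F a):
            T (b \to \lnot b): β-rule — branch into F b  //  T \lnot b.
              branch 1.2.2.1 (add F b):
                × closes — contains both b and \lnot b.
              branch 1.2.2.2 (add T \lnot b):
                × closes — contains both b and \lnot b.
  branch 2 (add T (b \leftrightarrow (((c \land d) \lor a) \land \lnot a))):
    T (b \lor \lnot d): β-rule — branch into T b  //  T \lnot d.
      branch 2.1 (add T b):
        T (\lnot b \leftrightarrow a): β-rule — branch into T \lnot b, T a  //  F \lnot b, F a.
          branch 2.1.1 (add T \lnot b, T a):
            × closes — contains both b and \lnot b.
          branch 2.1.2 (add F \lnot b, F a):
            T (b \to \lnot b): β-rule — branch into F b  //  T \lnot b.
              branch 2.1.2.1 (add F b):
                × closes — contains both b and \lnot b.
              branch 2.1.2.2 (add T \lnot b):
                × closes — contains both b and \lnot b.
      branch 2.2 (add T \lnot d):
        T (\lnot b \leftrightarrow a): β-rule — branch into T \lnot b, T a  //  F \lnot b, F a.
          branch 2.2.1 (add T \lnot b, T a):
            T (b \to \lnot b): β-rule — branch into F b  //  T \lnot b.
              branch 2.2.1.1 (add F b):
                T (b \leftrightarrow (((c \land d) \lor a) \land \lnot a)): β-rule — branch into T b, T (((c \land d) \lor a) \land \lnot a)  //  F b, F (((c \land d) \lor a) \land \lnot a).
                  branch 2.2.1.1.1 (add T b, T (((c \land d) \lor a) \land \lnot a)):
                    × closes — contains both b and \lnot b.
                  branch 2.2.1.1.2 (add F b, F (((c \land d) \lor a) \land \lnot a)):
                    F (((c \land d) \lor a) \land \lnot a): β-rule — branch into F ((c \land d) \lor a)  //  F \lnot a.
                      branch 2.2.1.1.2.1 (add F ((c \land d) \lor a)):
                        F ((c \land d) \lor a): α-rule — add F (c \land d), F a.
                        × closes — contains both a and \lnot a.
                      branch 2.2.1.1.2.2 (add F \lnot a):
                        ○ open, literals {a=true, b=false, d=false}.
              branch 2.2.1.2 (add T \lnot b):
                T (b \leftrightarrow (((c \land d) \lor a) \land \lnot a)): β-rule — branch into T b, T (((c \land d) \lor a) \land \lnot a)  //  F b, F (((c \land d) \lor a) \land \lnot a).
                  branch 2.2.1.2.1 (add T b, T (((c \land d) \lor a) \land \lnot a)):
                    × closes — contains both b and \lnot b.
                  branch 2.2.1.2.2 (add F b, F (((c \land d) \lor a) \land \lnot a)):
                    F (((c \land d) \lor a) \land \lnot a): β-rule — branch into F ((c \land d) \lor a)  //  F \lnot a.
                      branch 2.2.1.2.2.1 (add F ((c \land d) \lor a)):
                        F ((c \land d) \lor a): α-rule — add F (c \land d), F a.
                        × closes — contains both a and \lnot a.
                      branch 2.2.1.2.2.2 (add F \lnot a):
                        ○ open, literals {a=true, b=false, d=false}.
          branch 2.2.2 (add F \lnot b, F a):
            T (b \to \lnot b): β-rule — branch into F b  //  T \lnot b.
              branch 2.2.2.1 (add F b):
                × closes — contains both b and \lnot b.
              branch 2.2.2.2 (add T \lnot b):
                × closes — contains both b and \lnot b.
15 branches closed, 2 open.
Each open branch fixes some atoms; the unmentioned ones are free. Counting distinct full assignments: branch {a=true, b=false, d=false} (c) contributes 2 new; branch {a=true, b=false, d=false} (c) contributes 0 new. Total: 2.

2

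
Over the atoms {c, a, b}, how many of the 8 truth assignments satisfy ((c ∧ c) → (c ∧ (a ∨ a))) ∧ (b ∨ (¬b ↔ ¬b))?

6

Initial set: {(((c ∧ c) → (c ∧ (a ∨ a))) ∧ (b ∨ (¬b ↔ ¬b)))}.
(((c ∧ c) → (c ∧ (a ∨ a))) ∧ (b ∨ (¬b ↔ ¬b))): α-rule — add ((c ∧ c) → (c ∧ (a ∨ a))), (b ∨ (¬b ↔ ¬b)).
((c ∧ c) → (c ∧ (a ∨ a))): β-rule — branch into ¬(c ∧ c)  //  (c ∧ (a ∨ a)).
  branch 1 (add ¬(c ∧ c)):
    (b ∨ (¬b ↔ ¬b)): β-rule — branch into b  //  (¬b ↔ ¬b).
      branch 1.1 (add b):
        ¬(c ∧ c): β-rule — branch into ¬c  //  ¬c.
          branch 1.1.1 (add ¬c):
            ○ open, literals {b=true, c=false}.
          branch 1.1.2 (add ¬c):
            ○ open, literals {b=true, c=false}.
      branch 1.2 (add (¬b ↔ ¬b)):
        ¬(c ∧ c): β-rule — branch into ¬c  //  ¬c.
          branch 1.2.1 (add ¬c):
            (¬b ↔ ¬b): β-rule — branch into ¬b, ¬b  //  ¬¬b, ¬¬b.
              branch 1.2.1.1 (add ¬b, ¬b):
                ○ open, literals {b=false, c=false}.
              branch 1.2.1.2 (add ¬¬b, ¬¬b):
                ○ open, literals {b=true, c=false}.
          branch 1.2.2 (add ¬c):
            (¬b ↔ ¬b): β-rule — branch into ¬b, ¬b  //  ¬¬b, ¬¬b.
              branch 1.2.2.1 (add ¬b, ¬b):
                ○ open, literals {b=false, c=false}.
              branch 1.2.2.2 (add ¬¬b, ¬¬b):
                ○ open, literals {b=true, c=false}.
  branch 2 (add (c ∧ (a ∨ a))):
    (c ∧ (a ∨ a)): α-rule — add c, (a ∨ a).
    (b ∨ (¬b ↔ ¬b)): β-rule — branch into b  //  (¬b ↔ ¬b).
      branch 2.1 (add b):
        (a ∨ a): β-rule — branch into a  //  a.
          branch 2.1.1 (add a):
            ○ open, literals {a=true, b=true, c=true}.
          branch 2.1.2 (add a):
            ○ open, literals {a=true, b=true, c=true}.
      branch 2.2 (add (¬b ↔ ¬b)):
        (a ∨ a): β-rule — branch into a  //  a.
          branch 2.2.1 (add a):
            (¬b ↔ ¬b): β-rule — branch into ¬b, ¬b  //  ¬¬b, ¬¬b.
              branch 2.2.1.1 (add ¬b, ¬b):
                ○ open, literals {a=true, b=false, c=true}.
              branch 2.2.1.2 (add ¬¬b, ¬¬b):
                ○ open, literals {a=true, b=true, c=true}.
          branch 2.2.2 (add a):
            (¬b ↔ ¬b): β-rule — branch into ¬b, ¬b  //  ¬¬b, ¬¬b.
              branch 2.2.2.1 (add ¬b, ¬b):
                ○ open, literals {a=true, b=false, c=true}.
              branch 2.2.2.2 (add ¬¬b, ¬¬b):
                ○ open, literals {a=true, b=true, c=true}.
0 branches closed, 12 open.
Each open branch fixes some atoms; the unmentioned ones are free. Counting distinct full assignments: branch {b=true, c=false} (a) contributes 2 new; branch {b=true, c=false} (a) contributes 0 new; branch {b=false, c=false} (a) contributes 2 new; branch {b=true, c=false} (a) contributes 0 new; branch {b=false, c=false} (a) contributes 0 new; branch {b=true, c=false} (a) contributes 0 new; branch {a=true, b=true, c=true} (none free) contributes 1 new; branch {a=true, b=true, c=true} (none free) contributes 0 new; branch {a=true, b=false, c=true} (none free) contributes 1 new; branch {a=true, b=true, c=true} (none free) contributes 0 new; branch {a=true, b=false, c=true} (none free) contributes 0 new; branch {a=true, b=true, c=true} (none free) contributes 0 new. Total: 6.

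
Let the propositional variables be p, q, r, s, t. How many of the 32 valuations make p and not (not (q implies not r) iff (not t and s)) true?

Initial set: {(p and not (not (q implies not r) iff (not t and s)))}.
(p and not (not (q implies not r) iff (not t and s))): α-rule — add p, not (not (q implies not r) iff (not t and s)).
not (not (q implies not r) iff (not t and s)): β-rule — branch into not (q implies not r), not (not t and s)  //  not not (q implies not r), (not t and s).
  branch 1 (add not (q implies not r), not (not t and s)):
    not (q implies not r): α-rule — add q, not not r.
    not (not t and s): β-rule — branch into not not t  //  not s.
      branch 1.1 (add not not t):
        ○ open, literals {p=T, q=T, r=T, t=T}.
      branch 1.2 (add not s):
        ○ open, literals {p=T, q=T, r=T, s=F}.
  branch 2 (add not not (q implies not r), (not t and s)):
    (not t and s): α-rule — add not t, s.
    not not (q implies not r): β-rule — branch into not q  //  not r.
      branch 2.1 (add not q):
        ○ open, literals {p=T, q=F, s=T, t=F}.
      branch 2.2 (add not r):
        ○ open, literals {p=T, r=F, s=T, t=F}.
0 branches closed, 4 open.
Each open branch fixes some atoms; the unmentioned ones are free. Counting distinct full assignments: branch {p=T, q=T, r=T, t=T} (s) contributes 2 new; branch {p=T, q=T, r=T, s=F} (t) contributes 1 new; branch {p=T, q=F, s=T, t=F} (r) contributes 2 new; branch {p=T, r=F, s=T, t=F} (q) contributes 1 new. Total: 6.

6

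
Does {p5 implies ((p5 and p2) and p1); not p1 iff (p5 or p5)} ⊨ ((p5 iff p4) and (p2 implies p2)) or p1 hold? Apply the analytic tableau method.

Yes

Initial set: {(p5 implies ((p5 and p2) and p1)); (not p1 iff (p5 or p5)); not (((p5 iff p4) and (p2 implies p2)) or p1)}.
not (((p5 iff p4) and (p2 implies p2)) or p1): α-rule — add not ((p5 iff p4) and (p2 implies p2)), not p1.
(p5 implies ((p5 and p2) and p1)): β-rule — branch into not p5  //  ((p5 and p2) and p1).
  branch 1 (add not p5):
    (not p1 iff (p5 or p5)): β-rule — branch into not p1, (p5 or p5)  //  not not p1, not (p5 or p5).
      branch 1.1 (add not p1, (p5 or p5)):
        not ((p5 iff p4) and (p2 implies p2)): β-rule — branch into not (p5 iff p4)  //  not (p2 implies p2).
          branch 1.1.1 (add not (p5 iff p4)):
            (p5 or p5): β-rule — branch into p5  //  p5.
              branch 1.1.1.1 (add p5):
                × closes — contains both p5 and not p5.
              branch 1.1.1.2 (add p5):
                × closes — contains both p5 and not p5.
          branch 1.1.2 (add not (p2 implies p2)):
            not (p2 implies p2): α-rule — add p2, not p2.
            × closes — contains both p2 and not p2.
      branch 1.2 (add not not p1, not (p5 or p5)):
        × closes — contains both p1 and not p1.
  branch 2 (add ((p5 and p2) and p1)):
    ((p5 and p2) and p1): α-rule — add (p5 and p2), p1.
    × closes — contains both p1 and not p1.
All 5 branches close.
Every branch closed, so the premises entail the conclusion.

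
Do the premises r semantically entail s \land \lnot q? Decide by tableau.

No

Initial set: {r; \lnot (s \land \lnot q)}.
\lnot (s \land \lnot q): β-rule — branch into \lnot s  //  \lnot \lnot q.
  branch 1 (add \lnot s):
    ○ open, literals {r=T, s=F}.
  branch 2 (add \lnot \lnot q):
    ○ open, literals {q=T, r=T}.
0 branches closed, 2 open.
An open branch gives a countermodel: r=T, s=F (unmentioned atoms arbitrary); the premises hold there but the conclusion fails.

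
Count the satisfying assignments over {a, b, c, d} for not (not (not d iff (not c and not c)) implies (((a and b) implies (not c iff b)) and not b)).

Initial set: {not (not (not d iff (not c and not c)) implies (((a and b) implies (not c iff b)) and not b))}.
not (not (not d iff (not c and not c)) implies (((a and b) implies (not c iff b)) and not b)): α-rule — add not (not d iff (not c and not c)), not (((a and b) implies (not c iff b)) and not b).
not (not d iff (not c and not c)): β-rule — branch into not d, not (not c and not c)  //  not not d, (not c and not c).
  branch 1 (add not d, not (not c and not c)):
    not (((a and b) implies (not c iff b)) and not b): β-rule — branch into not ((a and b) implies (not c iff b))  //  not not b.
      branch 1.1 (add not ((a and b) implies (not c iff b))):
        not ((a and b) implies (not c iff b)): α-rule — add (a and b), not (not c iff b).
        (a and b): α-rule — add a, b.
        not (not c and not c): β-rule — branch into not not c  //  not not c.
          branch 1.1.1 (add not not c):
            not (not c iff b): β-rule — branch into not c, not b  //  not not c, b.
              branch 1.1.1.1 (add not c, not b):
                × closes — contains both c and not c.
              branch 1.1.1.2 (add not not c, b):
                ○ open, literals {a=true, b=true, c=true, d=false}.
          branch 1.1.2 (add not not c):
            not (not c iff b): β-rule — branch into not c, not b  //  not not c, b.
              branch 1.1.2.1 (add not c, not b):
                × closes — contains both c and not c.
              branch 1.1.2.2 (add not not c, b):
                ○ open, literals {a=true, b=true, c=true, d=false}.
      branch 1.2 (add not not b):
        not (not c and not c): β-rule — branch into not not c  //  not not c.
          branch 1.2.1 (add not not c):
            ○ open, literals {b=true, c=true, d=false}.
          branch 1.2.2 (add not not c):
            ○ open, literals {b=true, c=true, d=false}.
  branch 2 (add not not d, (not c and not c)):
    (not c and not c): α-rule — add not c, not c.
    not (((a and b) implies (not c iff b)) and not b): β-rule — branch into not ((a and b) implies (not c iff b))  //  not not b.
      branch 2.1 (add not ((a and b) implies (not c iff b))):
        not ((a and b) implies (not c iff b)): α-rule — add (a and b), not (not c iff b).
        (a and b): α-rule — add a, b.
        not (not c iff b): β-rule — branch into not c, not b  //  not not c, b.
          branch 2.1.1 (add not c, not b):
            × closes — contains both b and not b.
          branch 2.1.2 (add not not c, b):
            × closes — contains both c and not c.
      branch 2.2 (add not not b):
        ○ open, literals {b=true, c=false, d=true}.
4 branches closed, 5 open.
Each open branch fixes some atoms; the unmentioned ones are free. Counting distinct full assignments: branch {a=true, b=true, c=true, d=false} (none free) contributes 1 new; branch {a=true, b=true, c=true, d=false} (none free) contributes 0 new; branch {b=true, c=true, d=false} (a) contributes 1 new; branch {b=true, c=true, d=false} (a) contributes 0 new; branch {b=true, c=false, d=true} (a) contributes 2 new. Total: 4.

4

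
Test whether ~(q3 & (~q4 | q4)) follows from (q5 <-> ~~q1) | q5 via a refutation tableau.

Initial set: {((q5 <-> ~~q1) | q5); ~~(q3 & (~q4 | q4))}.
~~(q3 & (~q4 | q4)): α-rule — add q3, (~q4 | q4).
((q5 <-> ~~q1) | q5): β-rule — branch into (q5 <-> ~~q1)  //  q5.
  branch 1 (add (q5 <-> ~~q1)):
    (~q4 | q4): β-rule — branch into ~q4  //  q4.
      branch 1.1 (add ~q4):
        (q5 <-> ~~q1): β-rule — branch into q5, ~~q1  //  ~q5, ~~~q1.
          branch 1.1.1 (add q5, ~~q1):
            ~~q1: drop double negation, giving q1.
            ○ open, literals {q1=true, q3=true, q4=false, q5=true}.
          branch 1.1.2 (add ~q5, ~~~q1):
            ~~~q1: drop double negation, giving ~q1.
            ○ open, literals {q1=false, q3=true, q4=false, q5=false}.
      branch 1.2 (add q4):
        (q5 <-> ~~q1): β-rule — branch into q5, ~~q1  //  ~q5, ~~~q1.
          branch 1.2.1 (add q5, ~~q1):
            ~~q1: drop double negation, giving q1.
            ○ open, literals {q1=true, q3=true, q4=true, q5=true}.
          branch 1.2.2 (add ~q5, ~~~q1):
            ~~~q1: drop double negation, giving ~q1.
            ○ open, literals {q1=false, q3=true, q4=true, q5=false}.
  branch 2 (add q5):
    (~q4 | q4): β-rule — branch into ~q4  //  q4.
      branch 2.1 (add ~q4):
        ○ open, literals {q3=true, q4=false, q5=true}.
      branch 2.2 (add q4):
        ○ open, literals {q3=true, q4=true, q5=true}.
0 branches closed, 6 open.
An open branch gives a countermodel: q1=true, q3=true, q4=false, q5=true (unmentioned atoms arbitrary); the premises hold there but the conclusion fails.

No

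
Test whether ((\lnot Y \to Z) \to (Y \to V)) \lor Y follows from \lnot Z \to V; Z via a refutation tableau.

Yes

Initial set: {(\lnot Z \to V); Z; \lnot (((\lnot Y \to Z) \to (Y \to V)) \lor Y)}.
\lnot (((\lnot Y \to Z) \to (Y \to V)) \lor Y): α-rule — add \lnot ((\lnot Y \to Z) \to (Y \to V)), \lnot Y.
\lnot ((\lnot Y \to Z) \to (Y \to V)): α-rule — add (\lnot Y \to Z), \lnot (Y \to V).
\lnot (Y \to V): α-rule — add Y, \lnot V.
× closes — contains both Y and \lnot Y.
All 1 branch closes.
Every branch closed, so the premises entail the conclusion.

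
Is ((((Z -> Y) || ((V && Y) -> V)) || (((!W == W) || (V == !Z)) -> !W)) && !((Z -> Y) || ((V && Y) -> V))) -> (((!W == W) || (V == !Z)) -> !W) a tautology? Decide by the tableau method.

Valid

Assume the negation and expand:
Initial set: {!(((((Z -> Y) || ((V && Y) -> V)) || (((!W == W) || (V == !Z)) -> !W)) && !((Z -> Y) || ((V && Y) -> V))) -> (((!W == W) || (V == !Z)) -> !W))}.
!(((((Z -> Y) || ((V && Y) -> V)) || (((!W == W) || (V == !Z)) -> !W)) && !((Z -> Y) || ((V && Y) -> V))) -> (((!W == W) || (V == !Z)) -> !W)): α-rule — add ((((Z -> Y) || ((V && Y) -> V)) || (((!W == W) || (V == !Z)) -> !W)) && !((Z -> Y) || ((V && Y) -> V))), !(((!W == W) || (V == !Z)) -> !W).
((((Z -> Y) || ((V && Y) -> V)) || (((!W == W) || (V == !Z)) -> !W)) && !((Z -> Y) || ((V && Y) -> V))): α-rule — add (((Z -> Y) || ((V && Y) -> V)) || (((!W == W) || (V == !Z)) -> !W)), !((Z -> Y) || ((V && Y) -> V)).
!(((!W == W) || (V == !Z)) -> !W): α-rule — add ((!W == W) || (V == !Z)), !!W.
!((Z -> Y) || ((V && Y) -> V)): α-rule — add !(Z -> Y), !((V && Y) -> V).
!(Z -> Y): α-rule — add Z, !Y.
!((V && Y) -> V): α-rule — add (V && Y), !V.
(V && Y): α-rule — add V, Y.
× closes — contains both V and !V.
All 1 branch closes.
Every branch closed, so the negation is unsatisfiable and the formula is valid.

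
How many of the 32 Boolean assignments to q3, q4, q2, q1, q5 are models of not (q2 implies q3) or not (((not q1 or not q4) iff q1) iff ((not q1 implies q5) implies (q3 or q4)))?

Initial set: {T (not (q2 implies q3) or not (((not q1 or not q4) iff q1) iff ((not q1 implies q5) implies (q3 or q4))))}.
T (not (q2 implies q3) or not (((not q1 or not q4) iff q1) iff ((not q1 implies q5) implies (q3 or q4)))): β-rule — branch into T not (q2 implies q3)  //  T not (((not q1 or not q4) iff q1) iff ((not q1 implies q5) implies (q3 or q4))).
  branch 1 (add T not (q2 implies q3)):
    T not (q2 implies q3): α-rule — add T q2, F q3.
    ○ open, literals {q2=1, q3=0}.
  branch 2 (add T not (((not q1 or not q4) iff q1) iff ((not q1 implies q5) implies (q3 or q4)))):
    T not (((not q1 or not q4) iff q1) iff ((not q1 implies q5) implies (q3 or q4))): β-rule — branch into T ((not q1 or not q4) iff q1), F ((not q1 implies q5) implies (q3 or q4))  //  F ((not q1 or not q4) iff q1), T ((not q1 implies q5) implies (q3 or q4)).
      branch 2.1 (add T ((not q1 or not q4) iff q1), F ((not q1 implies q5) implies (q3 or q4))):
        F ((not q1 implies q5) implies (q3 or q4)): α-rule — add T (not q1 implies q5), F (q3 or q4).
        F (q3 or q4): α-rule — add F q3, F q4.
        T ((not q1 or not q4) iff q1): β-rule — branch into T (not q1 or not q4), T q1  //  F (not q1 or not q4), F q1.
          branch 2.1.1 (add T (not q1 or not q4), T q1):
            T (not q1 implies q5): β-rule — branch into F not q1  //  T q5.
              branch 2.1.1.1 (add F not q1):
                T (not q1 or not q4): β-rule — branch into T not q1  //  T not q4.
                  branch 2.1.1.1.1 (add T not q1):
                    × closes — contains both q1 and not q1.
                  branch 2.1.1.1.2 (add T not q4):
                    ○ open, literals {q1=1, q3=0, q4=0}.
              branch 2.1.1.2 (add T q5):
                T (not q1 or not q4): β-rule — branch into T not q1  //  T not q4.
                  branch 2.1.1.2.1 (add T not q1):
                    × closes — contains both q1 and not q1.
                  branch 2.1.1.2.2 (add T not q4):
                    ○ open, literals {q1=1, q3=0, q4=0, q5=1}.
          branch 2.1.2 (add F (not q1 or not q4), F q1):
            F (not q1 or not q4): α-rule — add F not q1, F not q4.
            × closes — contains both q1 and not q1.
      branch 2.2 (add F ((not q1 or not q4) iff q1), T ((not q1 implies q5) implies (q3 or q4))):
        F ((not q1 or not q4) iff q1): β-rule — branch into T (not q1 or not q4), F q1  //  F (not q1 or not q4), T q1.
          branch 2.2.1 (add T (not q1 or not q4), F q1):
            T ((not q1 implies q5) implies (q3 or q4)): β-rule — branch into F (not q1 implies q5)  //  T (q3 or q4).
              branch 2.2.1.1 (add F (not q1 implies q5)):
                F (not q1 implies q5): α-rule — add T not q1, F q5.
                T (not q1 or not q4): β-rule — branch into T not q1  //  T not q4.
                  branch 2.2.1.1.1 (add T not q1):
                    ○ open, literals {q1=0, q5=0}.
                  branch 2.2.1.1.2 (add T not q4):
                    ○ open, literals {q1=0, q4=0, q5=0}.
              branch 2.2.1.2 (add T (q3 or q4)):
                T (not q1 or not q4): β-rule — branch into T not q1  //  T not q4.
                  branch 2.2.1.2.1 (add T not q1):
                    T (q3 or q4): β-rule — branch into T q3  //  T q4.
                      branch 2.2.1.2.1.1 (add T q3):
                        ○ open, literals {q1=0, q3=1}.
                      branch 2.2.1.2.1.2 (add T q4):
                        ○ open, literals {q1=0, q4=1}.
                  branch 2.2.1.2.2 (add T not q4):
                    T (q3 or q4): β-rule — branch into T q3  //  T q4.
                      branch 2.2.1.2.2.1 (add T q3):
                        ○ open, literals {q1=0, q3=1, q4=0}.
                      branch 2.2.1.2.2.2 (add T q4):
                        × closes — contains both q4 and not q4.
          branch 2.2.2 (add F (not q1 or not q4), T q1):
            F (not q1 or not q4): α-rule — add F not q1, F not q4.
            T ((not q1 implies q5) implies (q3 or q4)): β-rule — branch into F (not q1 implies q5)  //  T (q3 or q4).
              branch 2.2.2.1 (add F (not q1 implies q5)):
                F (not q1 implies q5): α-rule — add T not q1, F q5.
                × closes — contains both q1 and not q1.
              branch 2.2.2.2 (add T (q3 or q4)):
                T (q3 or q4): β-rule — branch into T q3  //  T q4.
                  branch 2.2.2.2.1 (add T q3):
                    ○ open, literals {q1=1, q3=1, q4=1}.
                  branch 2.2.2.2.2 (add T q4):
                    ○ open, literals {q1=1, q4=1}.
5 branches closed, 10 open.
Each open branch fixes some atoms; the unmentioned ones are free. Counting distinct full assignments: branch {q2=1, q3=0} (q4, q1, q5) contributes 8 new; branch {q1=1, q3=0, q4=0} (q2, q5) contributes 2 new; branch {q1=1, q3=0, q4=0, q5=1} (q2) contributes 0 new; branch {q1=0, q5=0} (q3, q4, q2) contributes 6 new; branch {q1=0, q4=0, q5=0} (q3, q2) contributes 0 new; branch {q1=0, q3=1} (q4, q2, q5) contributes 4 new; branch {q1=0, q4=1} (q3, q2, q5) contributes 1 new; branch {q1=0, q3=1, q4=0} (q2, q5) contributes 0 new; branch {q1=1, q3=1, q4=1} (q2, q5) contributes 4 new; branch {q1=1, q4=1} (q3, q2, q5) contributes 2 new. Total: 27.

27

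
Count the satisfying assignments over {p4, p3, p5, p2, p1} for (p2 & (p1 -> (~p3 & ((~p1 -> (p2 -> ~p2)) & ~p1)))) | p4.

20

Initial set: {((p2 & (p1 -> (~p3 & ((~p1 -> (p2 -> ~p2)) & ~p1)))) | p4)}.
((p2 & (p1 -> (~p3 & ((~p1 -> (p2 -> ~p2)) & ~p1)))) | p4): β-rule — branch into (p2 & (p1 -> (~p3 & ((~p1 -> (p2 -> ~p2)) & ~p1))))  //  p4.
  branch 1 (add (p2 & (p1 -> (~p3 & ((~p1 -> (p2 -> ~p2)) & ~p1))))):
    (p2 & (p1 -> (~p3 & ((~p1 -> (p2 -> ~p2)) & ~p1)))): α-rule — add p2, (p1 -> (~p3 & ((~p1 -> (p2 -> ~p2)) & ~p1))).
    (p1 -> (~p3 & ((~p1 -> (p2 -> ~p2)) & ~p1))): β-rule — branch into ~p1  //  (~p3 & ((~p1 -> (p2 -> ~p2)) & ~p1)).
      branch 1.1 (add ~p1):
        ○ open, literals {p1=0, p2=1}.
      branch 1.2 (add (~p3 & ((~p1 -> (p2 -> ~p2)) & ~p1))):
        (~p3 & ((~p1 -> (p2 -> ~p2)) & ~p1)): α-rule — add ~p3, ((~p1 -> (p2 -> ~p2)) & ~p1).
        ((~p1 -> (p2 -> ~p2)) & ~p1): α-rule — add (~p1 -> (p2 -> ~p2)), ~p1.
        (~p1 -> (p2 -> ~p2)): β-rule — branch into ~~p1  //  (p2 -> ~p2).
          branch 1.2.1 (add ~~p1):
            × closes — contains both p1 and ~p1.
          branch 1.2.2 (add (p2 -> ~p2)):
            (p2 -> ~p2): β-rule — branch into ~p2  //  ~p2.
              branch 1.2.2.1 (add ~p2):
                × closes — contains both p2 and ~p2.
              branch 1.2.2.2 (add ~p2):
                × closes — contains both p2 and ~p2.
  branch 2 (add p4):
    ○ open, literals {p4=1}.
3 branches closed, 2 open.
Each open branch fixes some atoms; the unmentioned ones are free. Counting distinct full assignments: branch {p1=0, p2=1} (p4, p3, p5) contributes 8 new; branch {p4=1} (p3, p5, p2, p1) contributes 12 new. Total: 20.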